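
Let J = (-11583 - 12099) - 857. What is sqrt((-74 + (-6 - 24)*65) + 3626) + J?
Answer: -24539 + 3*sqrt(178) ≈ -24499.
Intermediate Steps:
J = -24539 (J = -23682 - 857 = -24539)
sqrt((-74 + (-6 - 24)*65) + 3626) + J = sqrt((-74 + (-6 - 24)*65) + 3626) - 24539 = sqrt((-74 - 30*65) + 3626) - 24539 = sqrt((-74 - 1950) + 3626) - 24539 = sqrt(-2024 + 3626) - 24539 = sqrt(1602) - 24539 = 3*sqrt(178) - 24539 = -24539 + 3*sqrt(178)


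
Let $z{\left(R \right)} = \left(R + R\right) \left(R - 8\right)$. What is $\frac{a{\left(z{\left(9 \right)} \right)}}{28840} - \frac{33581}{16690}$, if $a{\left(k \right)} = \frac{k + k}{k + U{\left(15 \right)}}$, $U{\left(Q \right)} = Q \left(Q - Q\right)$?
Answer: $- \frac{48422133}{24066980} \approx -2.012$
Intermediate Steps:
$z{\left(R \right)} = 2 R \left(-8 + R\right)$
$U{\left(Q \right)} = 0$ ($U{\left(Q \right)} = Q 0 = 0$)
$a{\left(k \right)} = 2$ ($a{\left(k \right)} = \frac{k + k}{k + 0} = \frac{2 k}{k} = 2$)
$\frac{a{\left(z{\left(9 \right)} \right)}}{28840} - \frac{33581}{16690} = \frac{2}{28840} - \frac{33581}{16690} = 2 \cdot \frac{1}{28840} - \frac{33581}{16690} = \frac{1}{14420} - \frac{33581}{16690} = - \frac{48422133}{24066980}$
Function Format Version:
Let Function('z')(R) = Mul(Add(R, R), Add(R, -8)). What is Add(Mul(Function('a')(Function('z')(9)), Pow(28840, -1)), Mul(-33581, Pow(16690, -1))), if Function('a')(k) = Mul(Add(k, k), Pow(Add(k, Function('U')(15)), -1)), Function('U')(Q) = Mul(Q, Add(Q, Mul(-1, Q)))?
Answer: Rational(-48422133, 24066980) ≈ -2.0120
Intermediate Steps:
Function('z')(R) = Mul(2, R, Add(-8, R)) (Function('z')(R) = Mul(Mul(2, R), Add(-8, R)) = Mul(2, R, Add(-8, R)))
Function('U')(Q) = 0 (Function('U')(Q) = Mul(Q, 0) = 0)
Function('a')(k) = 2 (Function('a')(k) = Mul(Add(k, k), Pow(Add(k, 0), -1)) = Mul(Mul(2, k), Pow(k, -1)) = 2)
Add(Mul(Function('a')(Function('z')(9)), Pow(28840, -1)), Mul(-33581, Pow(16690, -1))) = Add(Mul(2, Pow(28840, -1)), Mul(-33581, Pow(16690, -1))) = Add(Mul(2, Rational(1, 28840)), Mul(-33581, Rational(1, 16690))) = Add(Rational(1, 14420), Rational(-33581, 16690)) = Rational(-48422133, 24066980)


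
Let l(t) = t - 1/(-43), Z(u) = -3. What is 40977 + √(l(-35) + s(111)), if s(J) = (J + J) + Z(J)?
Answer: 40977 + √340259/43 ≈ 40991.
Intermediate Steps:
s(J) = -3 + 2*J (s(J) = (J + J) - 3 = 2*J - 3 = -3 + 2*J)
l(t) = 1/43 + t (l(t) = t - 1*(-1/43) = t + 1/43 = 1/43 + t)
40977 + √(l(-35) + s(111)) = 40977 + √((1/43 - 35) + (-3 + 2*111)) = 40977 + √(-1504/43 + (-3 + 222)) = 40977 + √(-1504/43 + 219) = 40977 + √(7913/43) = 40977 + √340259/43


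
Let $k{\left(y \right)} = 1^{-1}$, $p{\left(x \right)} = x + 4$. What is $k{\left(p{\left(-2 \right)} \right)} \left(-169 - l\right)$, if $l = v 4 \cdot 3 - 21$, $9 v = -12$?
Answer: $-132$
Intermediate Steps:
$v = - \frac{4}{3}$ ($v = \frac{1}{9} \left(-12\right) = - \frac{4}{3} \approx -1.3333$)
$p{\left(x \right)} = 4 + x$
$k{\left(y \right)} = 1$
$l = -37$ ($l = - \frac{4 \cdot 4 \cdot 3}{3} - 21 = \left(- \frac{4}{3}\right) 12 - 21 = -16 - 21 = -37$)
$k{\left(p{\left(-2 \right)} \right)} \left(-169 - l\right) = 1 \left(-169 - -37\right) = 1 \left(-169 + 37\right) = 1 \left(-132\right) = -132$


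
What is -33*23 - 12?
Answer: -771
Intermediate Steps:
-33*23 - 12 = -759 - 12 = -771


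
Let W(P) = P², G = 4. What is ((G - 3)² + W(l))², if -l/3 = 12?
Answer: 1682209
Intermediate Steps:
l = -36 (l = -3*12 = -36)
((G - 3)² + W(l))² = ((4 - 3)² + (-36)²)² = (1² + 1296)² = (1 + 1296)² = 1297² = 1682209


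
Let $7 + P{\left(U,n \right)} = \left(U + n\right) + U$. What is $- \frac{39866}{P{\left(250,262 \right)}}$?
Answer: $- \frac{39866}{755} \approx -52.803$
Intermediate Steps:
$P{\left(U,n \right)} = -7 + n + 2 U$ ($P{\left(U,n \right)} = -7 + \left(\left(U + n\right) + U\right) = -7 + \left(n + 2 U\right) = -7 + n + 2 U$)
$- \frac{39866}{P{\left(250,262 \right)}} = - \frac{39866}{-7 + 262 + 2 \cdot 250} = - \frac{39866}{-7 + 262 + 500} = - \frac{39866}{755}$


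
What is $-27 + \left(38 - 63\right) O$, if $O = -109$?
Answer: $2698$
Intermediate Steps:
$-27 + \left(38 - 63\right) O = -27 + \left(38 - 63\right) \left(-109\right) = -27 - -2725 = -27 + 2725 = 2698$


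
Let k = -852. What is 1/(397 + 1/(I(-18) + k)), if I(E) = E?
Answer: 870/345389 ≈ 0.0025189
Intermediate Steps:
1/(397 + 1/(I(-18) + k)) = 1/(397 + 1/(-18 - 852)) = 1/(397 + 1/(-870)) = 1/(397 - 1/870) = 1/(345389/870) = 870/345389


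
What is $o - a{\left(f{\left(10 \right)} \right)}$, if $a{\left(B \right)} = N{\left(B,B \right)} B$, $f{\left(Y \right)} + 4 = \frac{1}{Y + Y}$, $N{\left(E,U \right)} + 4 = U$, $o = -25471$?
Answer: $- \frac{10200961}{400} \approx -25502.0$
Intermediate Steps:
$N{\left(E,U \right)} = -4 + U$
$f{\left(Y \right)} = -4 + \frac{1}{2 Y}$ ($f{\left(Y \right)} = -4 + \frac{1}{Y + Y} = -4 + \frac{1}{2 Y}$)
$a{\left(B \right)} = B \left(-4 + B\right)$ ($a{\left(B \right)} = \left(-4 + B\right) B = B \left(-4 + B\right)$)
$o - a{\left(f{\left(10 \right)} \right)} = -25471 - \left(-4 + \frac{1}{2 \cdot 10}\right) \left(-4 - \left(4 - \frac{1}{2 \cdot 10}\right)\right) = -25471 - \left(-4 + \frac{1}{2} \cdot \frac{1}{10}\right) \left(-4 + \left(-4 + \frac{1}{2} \cdot \frac{1}{10}\right)\right) = -25471 - \left(-4 + \frac{1}{20}\right) \left(-4 + \left(-4 + \frac{1}{20}\right)\right) = -25471 - - \frac{79 \left(-4 - \frac{79}{20}\right)}{20} = -25471 - \left(- \frac{79}{20}\right) \left(- \frac{159}{20}\right) = -25471 - \frac{12561}{400} = - \frac{10200961}{400}$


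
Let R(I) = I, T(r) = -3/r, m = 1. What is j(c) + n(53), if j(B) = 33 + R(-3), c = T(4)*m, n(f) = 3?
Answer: 33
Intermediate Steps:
c = -3/4 (c = -3/4*1 = -3/4 ≈ -0.75000)
j(B) = 30 (j(B) = 33 - 3 = 30)
j(c) + n(53) = 30 + 3 = 33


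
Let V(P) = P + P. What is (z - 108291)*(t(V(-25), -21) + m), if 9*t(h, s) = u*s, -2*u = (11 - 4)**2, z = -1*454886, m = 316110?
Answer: -1068348458531/6 ≈ -1.7806e+11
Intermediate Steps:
V(P) = 2*P
z = -454886
u = -49/2 (u = -(11 - 4)**2/2 = -1/2*7**2 = -1/2*49 = -49/2 ≈ -24.500)
t(h, s) = -49*s/18 (t(h, s) = (-49*s/2)/9 = -49*s/18)
(z - 108291)*(t(V(-25), -21) + m) = (-454886 - 108291)*(-49/18*(-21) + 316110) = -563177*(343/6 + 316110) = -563177*1897003/6 = -1068348458531/6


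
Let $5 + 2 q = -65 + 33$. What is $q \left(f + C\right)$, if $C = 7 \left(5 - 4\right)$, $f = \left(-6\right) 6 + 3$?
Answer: $481$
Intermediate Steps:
$f = -33$ ($f = -36 + 3 = -33$)
$q = - \frac{37}{2}$ ($q = - \frac{5}{2} + \frac{-65 + 33}{2} = - \frac{5}{2} + \frac{1}{2} \left(-32\right) = - \frac{5}{2} - 16 = - \frac{37}{2} \approx -18.5$)
$C = 7$ ($C = 7 \cdot 1 = 7$)
$q \left(f + C\right) = - \frac{37 \left(-33 + 7\right)}{2} = \left(- \frac{37}{2}\right) \left(-26\right) = 481$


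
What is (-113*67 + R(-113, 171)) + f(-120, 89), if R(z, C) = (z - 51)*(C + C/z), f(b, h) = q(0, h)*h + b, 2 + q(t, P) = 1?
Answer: -4020068/113 ≈ -35576.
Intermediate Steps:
q(t, P) = -1 (q(t, P) = -2 + 1 = -1)
f(b, h) = b - h (f(b, h) = -h + b = b - h)
R(z, C) = (-51 + z)*(C + C/z)
(-113*67 + R(-113, 171)) + f(-120, 89) = (-113*67 + 171*(-51 - 113*(-50 - 113))/(-113)) + (-120 - 1*89) = (-7571 + 171*(-1/113)*(-51 - 113*(-163))) + (-120 - 89) = (-7571 + 171*(-1/113)*(-51 + 18419)) - 209 = (-7571 + 171*(-1/113)*18368) - 209 = (-7571 - 3140928/113) - 209 = -3996451/113 - 209 = -4020068/113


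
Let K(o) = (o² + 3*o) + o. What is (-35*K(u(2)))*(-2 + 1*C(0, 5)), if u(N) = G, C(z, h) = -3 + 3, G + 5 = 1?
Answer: 0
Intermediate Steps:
G = -4 (G = -5 + 1 = -4)
C(z, h) = 0
u(N) = -4
K(o) = o² + 4*o
(-35*K(u(2)))*(-2 + 1*C(0, 5)) = (-(-140)*(4 - 4))*(-2 + 1*0) = (-(-140)*0)*(-2 + 0) = -35*0*(-2) = 0*(-2) = 0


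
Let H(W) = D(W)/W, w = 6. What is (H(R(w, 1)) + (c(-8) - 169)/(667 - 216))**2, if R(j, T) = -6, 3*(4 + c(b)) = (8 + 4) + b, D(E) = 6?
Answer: 3489424/1830609 ≈ 1.9062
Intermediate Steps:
c(b) = b/3 (c(b) = -4 + ((8 + 4) + b)/3 = -4 + (12 + b)/3 = -4 + (4 + b/3) = b/3)
H(W) = 6/W
(H(R(w, 1)) + (c(-8) - 169)/(667 - 216))**2 = (6/(-6) + ((1/3)*(-8) - 169)/(667 - 216))**2 = (6*(-1/6) + (-8/3 - 169)/451)**2 = (-1 - 515/3*1/451)**2 = (-1 - 515/1353)**2 = (-1868/1353)**2 = 3489424/1830609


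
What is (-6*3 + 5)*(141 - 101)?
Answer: -520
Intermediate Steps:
(-6*3 + 5)*(141 - 101) = (-18 + 5)*40 = -13*40 = -520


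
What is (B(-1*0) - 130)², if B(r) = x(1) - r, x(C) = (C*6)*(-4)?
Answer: 23716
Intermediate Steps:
x(C) = -24*C (x(C) = (6*C)*(-4) = -24*C)
B(r) = -24 - r (B(r) = -24*1 - r = -24 - r)
(B(-1*0) - 130)² = ((-24 - (-1)*0) - 130)² = ((-24 - 1*0) - 130)² = ((-24 + 0) - 130)² = (-24 - 130)² = (-154)² = 23716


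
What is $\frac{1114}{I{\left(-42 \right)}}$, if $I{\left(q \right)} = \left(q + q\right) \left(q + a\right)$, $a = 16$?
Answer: $\frac{557}{1092} \approx 0.51007$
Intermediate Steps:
$I{\left(q \right)} = 2 q \left(16 + q\right)$ ($I{\left(q \right)} = \left(q + q\right) \left(q + 16\right) = 2 q \left(16 + q\right)$)
$\frac{1114}{I{\left(-42 \right)}} = \frac{1114}{2 \left(-42\right) \left(16 - 42\right)} = \frac{1114}{2 \left(-42\right) \left(-26\right)} = \frac{1114}{2184} = 1114 \cdot \frac{1}{2184} = \frac{557}{1092}$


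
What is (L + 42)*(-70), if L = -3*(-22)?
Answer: -7560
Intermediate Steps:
L = 66
(L + 42)*(-70) = (66 + 42)*(-70) = 108*(-70) = -7560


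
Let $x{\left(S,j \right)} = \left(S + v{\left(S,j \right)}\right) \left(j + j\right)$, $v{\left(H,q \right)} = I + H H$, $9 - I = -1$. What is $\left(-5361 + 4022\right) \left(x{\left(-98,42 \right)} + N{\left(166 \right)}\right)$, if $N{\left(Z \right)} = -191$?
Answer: $-1070065867$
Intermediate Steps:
$I = 10$ ($I = 9 - -1 = 9 + 1 = 10$)
$v{\left(H,q \right)} = 10 + H^{2}$ ($v{\left(H,q \right)} = 10 + H H = 10 + H^{2}$)
$x{\left(S,j \right)} = 2 j \left(10 + S + S^{2}\right)$ ($x{\left(S,j \right)} = \left(S + \left(10 + S^{2}\right)\right) \left(j + j\right) = \left(10 + S + S^{2}\right) 2 j = 2 j \left(10 + S + S^{2}\right)$)
$\left(-5361 + 4022\right) \left(x{\left(-98,42 \right)} + N{\left(166 \right)}\right) = \left(-5361 + 4022\right) \left(2 \cdot 42 \left(10 - 98 + \left(-98\right)^{2}\right) - 191\right) = - 1339 \left(2 \cdot 42 \left(10 - 98 + 9604\right) - 191\right) = - 1339 \left(2 \cdot 42 \cdot 9516 - 191\right) = - 1339 \left(799344 - 191\right) = \left(-1339\right) 799153 = -1070065867$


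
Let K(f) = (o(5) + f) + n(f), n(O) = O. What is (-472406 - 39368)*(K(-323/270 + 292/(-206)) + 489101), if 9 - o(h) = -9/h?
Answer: -696117747120572/2781 ≈ -2.5031e+11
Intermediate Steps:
o(h) = 9 + 9/h (o(h) = 9 - (-9)/h = 9 + 9/h)
K(f) = 54/5 + 2*f (K(f) = ((9 + 9/5) + f) + f = (54/5 + f) + f = 54/5 + 2*f)
(-472406 - 39368)*(K(-323/270 + 292/(-206)) + 489101) = (-472406 - 39368)*((54/5 + 2*(-323/270 + 292/(-206))) + 489101) = -511774*((54/5 + 2*(-323*1/270 + 292*(-1/206))) + 489101) = -511774*((54/5 + 2*(-323/270 - 146/103)) + 489101) = -511774*((54/5 + 2*(-72689/27810)) + 489101) = -511774*((54/5 - 72689/13905) + 489101) = -511774*(15497/2781 + 489101) = -511774*1360205378/2781 = -696117747120572/2781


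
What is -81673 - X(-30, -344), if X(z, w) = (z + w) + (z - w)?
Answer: -81613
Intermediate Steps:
X(z, w) = 2*z (X(z, w) = (w + z) + (z - w) = 2*z)
-81673 - X(-30, -344) = -81673 - 2*(-30) = -81673 - 1*(-60) = -81673 + 60 = -81613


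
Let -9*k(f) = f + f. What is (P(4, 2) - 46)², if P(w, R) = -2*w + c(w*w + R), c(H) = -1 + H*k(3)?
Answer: 4489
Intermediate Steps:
k(f) = -2*f/9 (k(f) = -(f + f)/9 = -2*f/9)
c(H) = -1 - 2*H/3 (c(H) = -1 + H*(-2/9*3) = -1 + H*(-⅔) = -1 - 2*H/3)
P(w, R) = -1 - 2*w - 2*R/3 - 2*w²/3 (P(w, R) = -2*w + (-1 - 2*(w*w + R)/3) = -2*w + (-1 - 2*(w² + R)/3) = -2*w + (-1 - 2*(R + w²)/3) = -2*w + (-1 + (-2*R/3 - 2*w²/3)) = -2*w + (-1 - 2*R/3 - 2*w²/3) = -1 - 2*w - 2*R/3 - 2*w²/3)
(P(4, 2) - 46)² = ((-1 - 2*4 - ⅔*2 - ⅔*4²) - 46)² = ((-1 - 8 - 4/3 - ⅔*16) - 46)² = ((-1 - 8 - 4/3 - 32/3) - 46)² = (-21 - 46)² = (-67)² = 4489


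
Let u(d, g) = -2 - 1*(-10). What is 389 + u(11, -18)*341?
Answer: 3117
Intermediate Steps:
u(d, g) = 8 (u(d, g) = -2 + 10 = 8)
389 + u(11, -18)*341 = 389 + 8*341 = 389 + 2728 = 3117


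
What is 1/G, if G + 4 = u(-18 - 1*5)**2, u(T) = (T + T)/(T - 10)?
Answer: -1089/2240 ≈ -0.48616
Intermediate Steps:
u(T) = 2*T/(-10 + T) (u(T) = (2*T)/(-10 + T) = 2*T/(-10 + T))
G = -2240/1089 (G = -4 + (2*(-18 - 1*5)/(-10 + (-18 - 1*5)))**2 = -4 + (2*(-18 - 5)/(-10 + (-18 - 5)))**2 = -4 + (2*(-23)/(-10 - 23))**2 = -4 + (2*(-23)/(-33))**2 = -4 + (2*(-23)*(-1/33))**2 = -4 + (46/33)**2 = -4 + 2116/1089 = -2240/1089 ≈ -2.0569)
1/G = 1/(-2240/1089) = -1089/2240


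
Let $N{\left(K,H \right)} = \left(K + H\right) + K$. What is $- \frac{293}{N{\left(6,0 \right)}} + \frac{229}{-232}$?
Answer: $- \frac{17681}{696} \approx -25.404$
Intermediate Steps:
$N{\left(K,H \right)} = H + 2 K$ ($N{\left(K,H \right)} = \left(H + K\right) + K = H + 2 K$)
$- \frac{293}{N{\left(6,0 \right)}} + \frac{229}{-232} = - \frac{293}{0 + 2 \cdot 6} + \frac{229}{-232} = - \frac{293}{0 + 12} + 229 \left(- \frac{1}{232}\right) = - \frac{293}{12} - \frac{229}{232} = - \frac{17681}{696}$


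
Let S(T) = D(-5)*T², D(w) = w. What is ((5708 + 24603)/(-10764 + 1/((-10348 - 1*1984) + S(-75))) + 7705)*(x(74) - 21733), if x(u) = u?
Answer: -72647330192332962/435479149 ≈ -1.6682e+8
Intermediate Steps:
S(T) = -5*T²
((5708 + 24603)/(-10764 + 1/((-10348 - 1*1984) + S(-75))) + 7705)*(x(74) - 21733) = ((5708 + 24603)/(-10764 + 1/((-10348 - 1*1984) - 5*(-75)²)) + 7705)*(74 - 21733) = (30311/(-10764 + 1/((-10348 - 1984) - 5*5625)) + 7705)*(-21659) = (30311/(-10764 + 1/(-12332 - 28125)) + 7705)*(-21659) = (30311/(-10764 + 1/(-40457)) + 7705)*(-21659) = (30311/(-10764 - 1/40457) + 7705)*(-21659) = (30311/(-435479149/40457) + 7705)*(-21659) = (30311*(-40457/435479149) + 7705)*(-21659) = (-1226292127/435479149 + 7705)*(-21659) = (3354140550918/435479149)*(-21659) = -72647330192332962/435479149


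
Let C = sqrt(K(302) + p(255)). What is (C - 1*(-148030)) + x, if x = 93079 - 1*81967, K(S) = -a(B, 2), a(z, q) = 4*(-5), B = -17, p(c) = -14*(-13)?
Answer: 159142 + sqrt(202) ≈ 1.5916e+5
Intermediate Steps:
p(c) = 182
a(z, q) = -20
K(S) = 20 (K(S) = -1*(-20) = 20)
x = 11112 (x = 93079 - 81967 = 11112)
C = sqrt(202) (C = sqrt(20 + 182) = sqrt(202) ≈ 14.213)
(C - 1*(-148030)) + x = (sqrt(202) - 1*(-148030)) + 11112 = (sqrt(202) + 148030) + 11112 = (148030 + sqrt(202)) + 11112 = 159142 + sqrt(202)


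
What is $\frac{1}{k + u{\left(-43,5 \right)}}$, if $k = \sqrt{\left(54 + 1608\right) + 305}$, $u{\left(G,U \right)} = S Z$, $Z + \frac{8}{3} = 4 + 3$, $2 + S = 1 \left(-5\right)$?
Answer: $\frac{39}{1346} + \frac{9 \sqrt{1967}}{9422} \approx 0.071339$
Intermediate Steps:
$S = -7$ ($S = -2 + 1 \left(-5\right) = -2 - 5 = -7$)
$Z = \frac{13}{3}$ ($Z = - \frac{8}{3} + \left(4 + 3\right) = - \frac{8}{3} + 7 = \frac{13}{3} \approx 4.3333$)
$u{\left(G,U \right)} = - \frac{91}{3}$ ($u{\left(G,U \right)} = \left(-7\right) \frac{13}{3} = - \frac{91}{3}$)
$k = \sqrt{1967}$ ($k = \sqrt{1662 + 305} = \sqrt{1967} \approx 44.351$)
$\frac{1}{k + u{\left(-43,5 \right)}} = \frac{1}{\sqrt{1967} - \frac{91}{3}} = \frac{1}{- \frac{91}{3} + \sqrt{1967}}$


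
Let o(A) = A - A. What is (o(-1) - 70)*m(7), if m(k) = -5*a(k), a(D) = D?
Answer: 2450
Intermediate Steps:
o(A) = 0
m(k) = -5*k
(o(-1) - 70)*m(7) = (0 - 70)*(-5*7) = -70*(-35) = 2450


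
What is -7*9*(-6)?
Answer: 378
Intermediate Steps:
-7*9*(-6) = -63*(-6) = 378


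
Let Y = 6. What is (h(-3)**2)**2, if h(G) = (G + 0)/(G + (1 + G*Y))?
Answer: 81/160000 ≈ 0.00050625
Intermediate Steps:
h(G) = G/(1 + 7*G) (h(G) = (G + 0)/(G + (1 + G*6)) = G/(G + (1 + 6*G)) = G/(1 + 7*G))
(h(-3)**2)**2 = ((-3/(1 + 7*(-3)))**2)**2 = ((-3/(1 - 21))**2)**2 = ((-3/(-20))**2)**2 = ((-3*(-1/20))**2)**2 = ((3/20)**2)**2 = (9/400)**2 = 81/160000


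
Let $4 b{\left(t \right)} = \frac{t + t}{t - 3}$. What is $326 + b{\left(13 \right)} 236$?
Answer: $\frac{2397}{5} \approx 479.4$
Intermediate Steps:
$b{\left(t \right)} = \frac{t}{2 \left(-3 + t\right)}$ ($b{\left(t \right)} = \frac{\left(t + t\right) \frac{1}{t - 3}}{4} = \frac{2 t \frac{1}{-3 + t}}{4} = \frac{t}{2 \left(-3 + t\right)}$)
$326 + b{\left(13 \right)} 236 = 326 + \frac{1}{2} \cdot 13 \frac{1}{-3 + 13} \cdot 236 = 326 + \frac{1}{2} \cdot 13 \cdot \frac{1}{10} \cdot 236 = 326 + \frac{13}{20} \cdot 236 = 326 + \frac{767}{5} = \frac{2397}{5}$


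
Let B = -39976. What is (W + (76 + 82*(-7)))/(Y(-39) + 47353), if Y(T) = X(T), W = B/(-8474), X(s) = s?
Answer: -55001/5275511 ≈ -0.010426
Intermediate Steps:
W = 1052/223 (W = -39976/(-8474) = -39976*(-1/8474) = 1052/223 ≈ 4.7175)
Y(T) = T
(W + (76 + 82*(-7)))/(Y(-39) + 47353) = (1052/223 + (76 + 82*(-7)))/(-39 + 47353) = (1052/223 + (76 - 574))/47314 = (1052/223 - 498)*(1/47314) = -110002/223*1/47314 = -55001/5275511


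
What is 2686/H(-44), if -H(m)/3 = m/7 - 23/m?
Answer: 827288/5325 ≈ 155.36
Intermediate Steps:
H(m) = 69/m - 3*m/7 (H(m) = -3*(m/7 - 23/m) = -3*(-23/m + m/7) = 69/m - 3*m/7)
2686/H(-44) = 2686/(69/(-44) - 3/7*(-44)) = 2686/(69*(-1/44) + 132/7) = 2686/(-69/44 + 132/7) = 2686/(5325/308) = 2686*(308/5325) = 827288/5325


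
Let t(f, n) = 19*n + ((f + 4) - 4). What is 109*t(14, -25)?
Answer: -50249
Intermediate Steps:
t(f, n) = f + 19*n (t(f, n) = 19*n + ((4 + f) - 4) = 19*n + f = f + 19*n)
109*t(14, -25) = 109*(14 + 19*(-25)) = 109*(14 - 475) = 109*(-461) = -50249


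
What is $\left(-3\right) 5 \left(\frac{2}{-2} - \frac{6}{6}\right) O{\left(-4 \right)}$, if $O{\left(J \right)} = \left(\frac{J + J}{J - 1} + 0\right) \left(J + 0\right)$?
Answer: $-192$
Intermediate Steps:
$O{\left(J \right)} = \frac{2 J^{2}}{-1 + J}$ ($O{\left(J \right)} = \left(\frac{2 J}{-1 + J} + 0\right) J = \frac{2 J}{-1 + J} J = \frac{2 J^{2}}{-1 + J}$)
$\left(-3\right) 5 \left(\frac{2}{-2} - \frac{6}{6}\right) O{\left(-4 \right)} = \left(-3\right) 5 \left(\frac{2}{-2} - \frac{6}{6}\right) \frac{2 \left(-4\right)^{2}}{-1 - 4} = - 15 \left(2 \left(- \frac{1}{2}\right) - 1\right) 2 \cdot 16 \frac{1}{-5} = - 15 \left(-1 - 1\right) 2 \cdot 16 \left(- \frac{1}{5}\right) = \left(-15\right) \left(-2\right) \left(- \frac{32}{5}\right) = 30 \left(- \frac{32}{5}\right) = -192$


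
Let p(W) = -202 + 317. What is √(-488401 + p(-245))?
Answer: 3*I*√54254 ≈ 698.77*I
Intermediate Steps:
p(W) = 115
√(-488401 + p(-245)) = √(-488401 + 115) = √(-488286) = 3*I*√54254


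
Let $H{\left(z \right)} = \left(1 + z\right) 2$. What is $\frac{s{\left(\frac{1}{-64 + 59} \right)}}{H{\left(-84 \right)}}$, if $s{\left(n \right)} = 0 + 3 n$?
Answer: $\frac{3}{830} \approx 0.0036145$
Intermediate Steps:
$H{\left(z \right)} = 2 + 2 z$
$s{\left(n \right)} = 3 n$
$\frac{s{\left(\frac{1}{-64 + 59} \right)}}{H{\left(-84 \right)}} = \frac{3 \frac{1}{-64 + 59}}{2 + 2 \left(-84\right)} = \frac{3 \frac{1}{-5}}{2 - 168} = \frac{3 \left(- \frac{1}{5}\right)}{-166} = \left(- \frac{3}{5}\right) \left(- \frac{1}{166}\right) = \frac{3}{830}$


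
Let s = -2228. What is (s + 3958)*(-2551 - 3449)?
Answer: -10380000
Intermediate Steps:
(s + 3958)*(-2551 - 3449) = (-2228 + 3958)*(-2551 - 3449) = 1730*(-6000) = -10380000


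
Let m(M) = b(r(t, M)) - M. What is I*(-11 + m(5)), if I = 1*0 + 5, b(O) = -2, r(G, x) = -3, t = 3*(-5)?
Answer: -90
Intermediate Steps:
t = -15
I = 5 (I = 0 + 5 = 5)
m(M) = -2 - M
I*(-11 + m(5)) = 5*(-11 + (-2 - 1*5)) = 5*(-11 + (-2 - 5)) = 5*(-11 - 7) = 5*(-18) = -90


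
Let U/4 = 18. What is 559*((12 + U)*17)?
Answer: 798252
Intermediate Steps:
U = 72 (U = 4*18 = 72)
559*((12 + U)*17) = 559*((12 + 72)*17) = 559*(84*17) = 559*1428 = 798252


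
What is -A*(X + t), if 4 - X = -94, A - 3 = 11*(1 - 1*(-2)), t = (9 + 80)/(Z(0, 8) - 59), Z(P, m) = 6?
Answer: -183780/53 ≈ -3467.5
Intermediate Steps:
t = -89/53 (t = (9 + 80)/(6 - 59) = 89/(-53) = 89*(-1/53) = -89/53 ≈ -1.6792)
A = 36 (A = 3 + 11*(1 - 1*(-2)) = 3 + 11*(1 + 2) = 3 + 11*3 = 3 + 33 = 36)
X = 98 (X = 4 - 1*(-94) = 4 + 94 = 98)
-A*(X + t) = -36*(98 - 89/53) = -36*5105/53 = -1*183780/53 = -183780/53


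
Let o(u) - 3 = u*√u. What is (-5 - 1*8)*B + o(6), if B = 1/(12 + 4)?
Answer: 35/16 + 6*√6 ≈ 16.884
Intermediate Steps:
o(u) = 3 + u^(3/2) (o(u) = 3 + u*√u = 3 + u^(3/2))
B = 1/16 ≈ 0.062500
(-5 - 1*8)*B + o(6) = (-5 - 1*8)*(1/16) + (3 + 6^(3/2)) = (-5 - 8)*(1/16) + (3 + 6*√6) = -13*1/16 + (3 + 6*√6) = -13/16 + (3 + 6*√6) = 35/16 + 6*√6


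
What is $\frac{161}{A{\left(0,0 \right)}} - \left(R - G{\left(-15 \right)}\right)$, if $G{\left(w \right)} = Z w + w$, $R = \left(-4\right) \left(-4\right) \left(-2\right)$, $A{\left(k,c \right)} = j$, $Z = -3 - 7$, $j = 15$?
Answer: $\frac{2666}{15} \approx 177.73$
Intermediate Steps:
$Z = -10$
$A{\left(k,c \right)} = 15$
$R = -32$ ($R = 16 \left(-2\right) = -32$)
$G{\left(w \right)} = - 9 w$ ($G{\left(w \right)} = - 10 w + w = - 9 w$)
$\frac{161}{A{\left(0,0 \right)}} - \left(R - G{\left(-15 \right)}\right) = \frac{161}{15} - -167 = 161 \cdot \frac{1}{15} + \left(135 + 32\right) = \frac{161}{15} + 167 = \frac{2666}{15}$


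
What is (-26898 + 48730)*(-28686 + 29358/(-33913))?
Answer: -21239428782432/33913 ≈ -6.2629e+8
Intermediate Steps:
(-26898 + 48730)*(-28686 + 29358/(-33913)) = 21832*(-28686 + 29358*(-1/33913)) = 21832*(-28686 - 29358/33913) = 21832*(-972857676/33913) = -21239428782432/33913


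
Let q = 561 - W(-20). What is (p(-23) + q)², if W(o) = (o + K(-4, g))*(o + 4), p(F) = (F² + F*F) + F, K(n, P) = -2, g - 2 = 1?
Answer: 1547536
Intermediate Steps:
g = 3 (g = 2 + 1 = 3)
p(F) = F + 2*F² (p(F) = (F² + F²) + F = 2*F² + F = F + 2*F²)
W(o) = (-2 + o)*(4 + o) (W(o) = (o - 2)*(o + 4) = (-2 + o)*(4 + o))
q = 209 (q = 561 - (-8 + (-20)² + 2*(-20)) = 561 - (-8 + 400 - 40) = 561 - 1*352 = 561 - 352 = 209)
(p(-23) + q)² = (-23*(1 + 2*(-23)) + 209)² = (-23*(1 - 46) + 209)² = (-23*(-45) + 209)² = (1035 + 209)² = 1244² = 1547536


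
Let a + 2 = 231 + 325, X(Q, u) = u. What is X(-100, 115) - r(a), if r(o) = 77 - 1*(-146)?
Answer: -108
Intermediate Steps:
a = 554 (a = -2 + (231 + 325) = -2 + 556 = 554)
r(o) = 223 (r(o) = 77 + 146 = 223)
X(-100, 115) - r(a) = 115 - 1*223 = 115 - 223 = -108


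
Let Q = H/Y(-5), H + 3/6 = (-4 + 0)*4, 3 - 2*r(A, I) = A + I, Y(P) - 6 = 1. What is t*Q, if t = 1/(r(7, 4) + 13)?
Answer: -11/42 ≈ -0.26190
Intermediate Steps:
Y(P) = 7 (Y(P) = 6 + 1 = 7)
r(A, I) = 3/2 - A/2 - I/2 (r(A, I) = 3/2 - (A + I)/2 = 3/2 + (-A/2 - I/2) = 3/2 - A/2 - I/2)
t = 1/9 (t = 1/((3/2 - 1/2*7 - 1/2*4) + 13) = 1/((3/2 - 7/2 - 2) + 13) = 1/(-4 + 13) = 1/9 ≈ 0.11111)
H = -33/2 (H = -1/2 + (-4 + 0)*4 = -1/2 - 4*4 = -1/2 - 16 = -33/2 ≈ -16.500)
Q = -33/14 (Q = -33/2/7 = -33/2*1/7 = -33/14 ≈ -2.3571)
t*Q = (1/9)*(-33/14) = -11/42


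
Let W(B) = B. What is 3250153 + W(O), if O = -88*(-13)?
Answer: 3251297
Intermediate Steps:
O = 1144
3250153 + W(O) = 3250153 + 1144 = 3251297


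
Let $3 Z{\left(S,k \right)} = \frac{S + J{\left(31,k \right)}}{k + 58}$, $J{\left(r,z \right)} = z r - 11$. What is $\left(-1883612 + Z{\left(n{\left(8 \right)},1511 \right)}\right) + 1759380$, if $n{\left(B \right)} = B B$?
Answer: $- \frac{584713130}{4707} \approx -1.2422 \cdot 10^{5}$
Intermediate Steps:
$J{\left(r,z \right)} = -11 + r z$ ($J{\left(r,z \right)} = r z - 11 = -11 + r z$)
$n{\left(B \right)} = B^{2}$
$Z{\left(S,k \right)} = \frac{-11 + S + 31 k}{3 \left(58 + k\right)}$ ($Z{\left(S,k \right)} = \frac{\left(S + \left(-11 + 31 k\right)\right) \frac{1}{k + 58}}{3} = \frac{\left(-11 + S + 31 k\right) \frac{1}{58 + k}}{3} = \frac{\frac{1}{58 + k} \left(-11 + S + 31 k\right)}{3} = \frac{-11 + S + 31 k}{3 \left(58 + k\right)}$)
$\left(-1883612 + Z{\left(n{\left(8 \right)},1511 \right)}\right) + 1759380 = \left(-1883612 + \frac{-11 + 8^{2} + 31 \cdot 1511}{3 \left(58 + 1511\right)}\right) + 1759380 = \left(-1883612 + \frac{-11 + 64 + 46841}{3 \cdot 1569}\right) + 1759380 = \left(-1883612 + \frac{1}{3} \cdot \frac{1}{1569} \cdot 46894\right) + 1759380 = \left(-1883612 + \frac{46894}{4707}\right) + 1759380 = - \frac{8866114790}{4707} + 1759380 = - \frac{584713130}{4707}$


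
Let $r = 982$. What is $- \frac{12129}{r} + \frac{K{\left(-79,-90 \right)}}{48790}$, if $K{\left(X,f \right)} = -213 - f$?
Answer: $- \frac{3609114}{292145} \approx -12.354$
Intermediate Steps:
$- \frac{12129}{r} + \frac{K{\left(-79,-90 \right)}}{48790} = - \frac{12129}{982} + \frac{-213 - -90}{48790} = \left(-12129\right) \frac{1}{982} + \left(-213 + 90\right) \frac{1}{48790} = - \frac{12129}{982} - \frac{3}{1190} = - \frac{3609114}{292145}$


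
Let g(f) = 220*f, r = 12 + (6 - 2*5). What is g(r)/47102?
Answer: 80/2141 ≈ 0.037366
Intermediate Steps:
r = 8 (r = 12 + (6 - 10) = 12 - 4 = 8)
g(r)/47102 = (220*8)/47102 = 1760*(1/47102) = 80/2141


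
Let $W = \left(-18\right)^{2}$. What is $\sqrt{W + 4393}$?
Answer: $\sqrt{4717} \approx 68.68$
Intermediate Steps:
$W = 324$
$\sqrt{W + 4393} = \sqrt{324 + 4393} = \sqrt{4717}$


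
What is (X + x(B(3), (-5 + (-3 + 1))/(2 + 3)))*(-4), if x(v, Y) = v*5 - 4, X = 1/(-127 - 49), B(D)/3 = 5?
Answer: -12495/44 ≈ -283.98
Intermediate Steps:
B(D) = 15 (B(D) = 3*5 = 15)
X = -1/176 (X = 1/(-176) = -1/176 ≈ -0.0056818)
x(v, Y) = -4 + 5*v (x(v, Y) = 5*v - 4 = -4 + 5*v)
(X + x(B(3), (-5 + (-3 + 1))/(2 + 3)))*(-4) = (-1/176 + (-4 + 5*15))*(-4) = (-1/176 + (-4 + 75))*(-4) = (-1/176 + 71)*(-4) = (12495/176)*(-4) = -12495/44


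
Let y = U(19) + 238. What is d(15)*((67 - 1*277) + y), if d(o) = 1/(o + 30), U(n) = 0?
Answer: 28/45 ≈ 0.62222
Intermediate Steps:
y = 238 (y = 0 + 238 = 238)
d(o) = 1/(30 + o)
d(15)*((67 - 1*277) + y) = ((67 - 1*277) + 238)/(30 + 15) = ((67 - 277) + 238)/45 = (-210 + 238)/45 = (1/45)*28 = 28/45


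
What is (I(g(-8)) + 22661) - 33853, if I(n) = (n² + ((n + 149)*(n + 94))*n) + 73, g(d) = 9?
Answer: 135428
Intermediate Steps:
I(n) = 73 + n² + n*(94 + n)*(149 + n) (I(n) = (n² + ((149 + n)*(94 + n))*n) + 73 = (n² + ((94 + n)*(149 + n))*n) + 73 = (n² + n*(94 + n)*(149 + n)) + 73 = 73 + n² + n*(94 + n)*(149 + n))
(I(g(-8)) + 22661) - 33853 = ((73 + 9³ + 244*9² + 14006*9) + 22661) - 33853 = ((73 + 729 + 244*81 + 126054) + 22661) - 33853 = ((73 + 729 + 19764 + 126054) + 22661) - 33853 = (146620 + 22661) - 33853 = 169281 - 33853 = 135428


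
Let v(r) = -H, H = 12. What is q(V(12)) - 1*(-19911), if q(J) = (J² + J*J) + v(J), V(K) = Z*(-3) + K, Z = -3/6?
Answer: 40527/2 ≈ 20264.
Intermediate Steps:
v(r) = -12 (v(r) = -1*12 = -12)
Z = -½ (Z = -3*⅙ = -½ ≈ -0.50000)
V(K) = 3/2 + K (V(K) = -½*(-3) + K = 3/2 + K)
q(J) = -12 + 2*J² (q(J) = (J² + J*J) - 12 = (J² + J²) - 12 = 2*J² - 12 = -12 + 2*J²)
q(V(12)) - 1*(-19911) = (-12 + 2*(3/2 + 12)²) - 1*(-19911) = (-12 + 2*(27/2)²) + 19911 = (-12 + 2*(729/4)) + 19911 = (-12 + 729/2) + 19911 = 705/2 + 19911 = 40527/2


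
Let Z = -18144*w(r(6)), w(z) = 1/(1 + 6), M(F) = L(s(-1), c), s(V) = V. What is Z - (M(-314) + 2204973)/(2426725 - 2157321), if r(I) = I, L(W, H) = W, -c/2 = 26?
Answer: -175125035/67351 ≈ -2600.2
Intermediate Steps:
c = -52 (c = -2*26 = -52)
M(F) = -1
w(z) = ⅐ (w(z) = 1/7 = ⅐)
Z = -2592 (Z = -18144*⅐ = -2592)
Z - (M(-314) + 2204973)/(2426725 - 2157321) = -2592 - (-1 + 2204973)/(2426725 - 2157321) = -2592 - 2204972/269404 = -2592 - 1*551243/67351 = -2592 - 551243/67351 = -175125035/67351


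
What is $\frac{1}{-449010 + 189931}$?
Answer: $- \frac{1}{259079} \approx -3.8598 \cdot 10^{-6}$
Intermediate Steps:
$\frac{1}{-449010 + 189931} = \frac{1}{-259079} = - \frac{1}{259079}$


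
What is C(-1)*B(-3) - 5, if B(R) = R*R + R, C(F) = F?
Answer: -11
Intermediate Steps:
B(R) = R + R² (B(R) = R² + R = R + R²)
C(-1)*B(-3) - 5 = -(-3)*(1 - 3) - 5 = -(-3)*(-2) - 5 = -1*6 - 5 = -6 - 5 = -11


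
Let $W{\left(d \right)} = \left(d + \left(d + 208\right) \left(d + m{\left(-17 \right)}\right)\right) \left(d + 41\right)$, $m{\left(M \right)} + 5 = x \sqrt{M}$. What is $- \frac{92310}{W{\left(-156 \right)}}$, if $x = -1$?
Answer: $- \frac{252314}{2682329} + \frac{3077 i \sqrt{17}}{5364658} \approx -0.094065 + 0.0023649 i$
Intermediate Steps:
$m{\left(M \right)} = -5 - \sqrt{M}$
$W{\left(d \right)} = \left(41 + d\right) \left(d + \left(208 + d\right) \left(-5 + d - i \sqrt{17}\right)\right)$ ($W{\left(d \right)} = \left(d + \left(d + 208\right) \left(d - \left(5 + \sqrt{-17}\right)\right)\right) \left(d + 41\right) = \left(d + \left(208 + d\right) \left(d - \left(5 + i \sqrt{17}\right)\right)\right) \left(41 + d\right) = \left(d + \left(208 + d\right) \left(-5 + d - i \sqrt{17}\right)\right) \left(41 + d\right) = \left(41 + d\right) \left(d + \left(208 + d\right) \left(-5 + d - i \sqrt{17}\right)\right)$)
$- \frac{92310}{W{\left(-156 \right)}} = - \frac{92310}{-42640 + \left(-156\right)^{3} + 245 \left(-156\right)^{2} + 7324 \left(-156\right) - 8528 i \sqrt{17} - i \sqrt{17} \left(-156\right)^{2} - 249 i \left(-156\right) \sqrt{17}} = - \frac{92310}{-42640 - 3796416 + 245 \cdot 24336 - 1142544 - 8528 i \sqrt{17} - i \sqrt{17} \cdot 24336 + 38844 i \sqrt{17}} = - \frac{92310}{-42640 - 3796416 + 5962320 - 1142544 - 8528 i \sqrt{17} - 24336 i \sqrt{17} + 38844 i \sqrt{17}} = - \frac{92310}{980720 + 5980 i \sqrt{17}}$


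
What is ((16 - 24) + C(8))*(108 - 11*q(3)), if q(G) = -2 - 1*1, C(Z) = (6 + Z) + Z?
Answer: 1974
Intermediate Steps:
C(Z) = 6 + 2*Z
q(G) = -3 (q(G) = -2 - 1 = -3)
((16 - 24) + C(8))*(108 - 11*q(3)) = ((16 - 24) + (6 + 2*8))*(108 - 11*(-3)) = (-8 + (6 + 16))*(108 + 33) = (-8 + 22)*141 = 14*141 = 1974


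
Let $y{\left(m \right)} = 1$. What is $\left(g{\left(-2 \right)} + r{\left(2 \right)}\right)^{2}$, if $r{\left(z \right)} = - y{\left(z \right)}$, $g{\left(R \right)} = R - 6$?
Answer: $81$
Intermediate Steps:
$g{\left(R \right)} = -6 + R$ ($g{\left(R \right)} = R - 6 = -6 + R$)
$r{\left(z \right)} = -1$ ($r{\left(z \right)} = \left(-1\right) 1 = -1$)
$\left(g{\left(-2 \right)} + r{\left(2 \right)}\right)^{2} = \left(\left(-6 - 2\right) - 1\right)^{2} = \left(-8 - 1\right)^{2} = \left(-9\right)^{2} = 81$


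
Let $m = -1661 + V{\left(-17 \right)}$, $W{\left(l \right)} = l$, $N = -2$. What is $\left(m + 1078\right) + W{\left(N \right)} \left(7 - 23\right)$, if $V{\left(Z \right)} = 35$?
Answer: $-516$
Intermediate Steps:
$m = -1626$ ($m = -1661 + 35 = -1626$)
$\left(m + 1078\right) + W{\left(N \right)} \left(7 - 23\right) = \left(-1626 + 1078\right) - 2 \left(7 - 23\right) = -548 - -32 = -548 + 32 = -516$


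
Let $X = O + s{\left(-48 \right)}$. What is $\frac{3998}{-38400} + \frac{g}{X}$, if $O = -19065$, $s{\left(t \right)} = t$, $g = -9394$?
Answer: $\frac{47385971}{122323200} \approx 0.38738$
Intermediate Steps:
$X = -19113$ ($X = -19065 - 48 = -19113$)
$\frac{3998}{-38400} + \frac{g}{X} = \frac{3998}{-38400} - \frac{9394}{-19113} = 3998 \left(- \frac{1}{38400}\right) - - \frac{9394}{19113} = - \frac{1999}{19200} + \frac{9394}{19113} = \frac{47385971}{122323200}$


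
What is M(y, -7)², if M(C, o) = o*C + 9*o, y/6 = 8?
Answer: 159201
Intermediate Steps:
y = 48 (y = 6*8 = 48)
M(C, o) = 9*o + C*o (M(C, o) = C*o + 9*o = 9*o + C*o)
M(y, -7)² = (-7*(9 + 48))² = (-7*57)² = (-399)² = 159201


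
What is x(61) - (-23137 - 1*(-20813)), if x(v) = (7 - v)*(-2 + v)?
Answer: -862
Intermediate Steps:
x(v) = (-2 + v)*(7 - v)
x(61) - (-23137 - 1*(-20813)) = (-14 - 1*61² + 9*61) - (-23137 - 1*(-20813)) = (-14 - 1*3721 + 549) - (-23137 + 20813) = (-14 - 3721 + 549) - 1*(-2324) = -3186 + 2324 = -862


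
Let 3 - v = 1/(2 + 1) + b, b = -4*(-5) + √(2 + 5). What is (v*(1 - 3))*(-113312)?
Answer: -11784448/3 - 226624*√7 ≈ -4.5277e+6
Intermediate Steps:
b = 20 + √7 ≈ 22.646
v = -52/3 - √7 (v = 3 - (1/(2 + 1) + (20 + √7)) = 3 - (1/3 + (20 + √7)) = 3 - (⅓ + (20 + √7)) = 3 - (61/3 + √7) = 3 + (-61/3 - √7) = -52/3 - √7 ≈ -19.979)
(v*(1 - 3))*(-113312) = ((-52/3 - √7)*(1 - 3))*(-113312) = ((-52/3 - √7)*(-2))*(-113312) = (104/3 + 2*√7)*(-113312) = -11784448/3 - 226624*√7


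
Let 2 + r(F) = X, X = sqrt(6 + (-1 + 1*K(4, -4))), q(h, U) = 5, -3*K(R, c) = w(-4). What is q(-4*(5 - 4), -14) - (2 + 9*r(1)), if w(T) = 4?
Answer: 21 - 3*sqrt(33) ≈ 3.7663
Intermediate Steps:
K(R, c) = -4/3 (K(R, c) = -1/3*4 = -4/3)
X = sqrt(33)/3 (X = sqrt(6 + (-1 + 1*(-4/3))) = sqrt(6 + (-1 - 4/3)) = sqrt(6 - 7/3) = sqrt(11/3) = sqrt(33)/3 ≈ 1.9149)
r(F) = -2 + sqrt(33)/3
q(-4*(5 - 4), -14) - (2 + 9*r(1)) = 5 - (2 + 9*(-2 + sqrt(33)/3)) = 5 - (2 + (-18 + 3*sqrt(33))) = 5 - (-16 + 3*sqrt(33)) = 5 + (16 - 3*sqrt(33)) = 21 - 3*sqrt(33)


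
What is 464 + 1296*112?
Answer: 145616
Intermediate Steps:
464 + 1296*112 = 464 + 145152 = 145616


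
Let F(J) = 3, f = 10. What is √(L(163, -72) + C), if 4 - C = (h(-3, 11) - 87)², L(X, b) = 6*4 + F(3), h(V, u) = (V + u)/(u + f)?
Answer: I*√3295090/21 ≈ 86.44*I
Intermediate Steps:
h(V, u) = (V + u)/(10 + u) (h(V, u) = (V + u)/(u + 10) = (V + u)/(10 + u))
L(X, b) = 27 (L(X, b) = 6*4 + 3 = 24 + 3 = 27)
C = -3306997/441 (C = 4 - ((-3 + 11)/(10 + 11) - 87)² = 4 - (8/21 - 87)² = 4 - (-1819/21)² = 4 - 1*3308761/441 = 4 - 3308761/441 = -3306997/441 ≈ -7498.9)
√(L(163, -72) + C) = √(27 - 3306997/441) = √(-3295090/441) = I*√3295090/21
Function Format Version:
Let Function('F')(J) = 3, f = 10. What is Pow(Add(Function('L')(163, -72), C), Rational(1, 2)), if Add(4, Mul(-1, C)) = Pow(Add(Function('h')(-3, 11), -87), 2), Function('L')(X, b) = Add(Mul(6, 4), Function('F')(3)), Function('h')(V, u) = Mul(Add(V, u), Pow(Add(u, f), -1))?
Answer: Mul(Rational(1, 21), I, Pow(3295090, Rational(1, 2))) ≈ Mul(86.440, I)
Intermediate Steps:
Function('h')(V, u) = Mul(Pow(Add(10, u), -1), Add(V, u)) (Function('h')(V, u) = Mul(Add(V, u), Pow(Add(u, 10), -1)) = Mul(Add(V, u), Pow(Add(10, u), -1)) = Mul(Pow(Add(10, u), -1), Add(V, u)))
Function('L')(X, b) = 27 (Function('L')(X, b) = Add(Mul(6, 4), 3) = Add(24, 3) = 27)
C = Rational(-3306997, 441) (C = Add(4, Mul(-1, Pow(Add(Mul(Pow(Add(10, 11), -1), Add(-3, 11)), -87), 2))) = Add(4, Mul(-1, Pow(Add(Mul(Pow(21, -1), 8), -87), 2))) = Add(4, Mul(-1, Pow(Add(Mul(Rational(1, 21), 8), -87), 2))) = Add(4, Mul(-1, Pow(Add(Rational(8, 21), -87), 2))) = Add(4, Mul(-1, Pow(Rational(-1819, 21), 2))) = Add(4, Mul(-1, Rational(3308761, 441))) = Add(4, Rational(-3308761, 441)) = Rational(-3306997, 441) ≈ -7498.9)
Pow(Add(Function('L')(163, -72), C), Rational(1, 2)) = Pow(Add(27, Rational(-3306997, 441)), Rational(1, 2)) = Pow(Rational(-3295090, 441), Rational(1, 2)) = Mul(Rational(1, 21), I, Pow(3295090, Rational(1, 2)))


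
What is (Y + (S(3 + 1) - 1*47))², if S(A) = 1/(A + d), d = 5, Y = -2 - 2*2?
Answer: 226576/81 ≈ 2797.2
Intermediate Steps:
Y = -6 (Y = -2 - 4 = -6)
S(A) = 1/(5 + A) (S(A) = 1/(A + 5) = 1/(5 + A))
(Y + (S(3 + 1) - 1*47))² = (-6 + (1/(5 + (3 + 1)) - 1*47))² = (-6 + (1/(5 + 4) - 47))² = (-6 + (1/9 - 47))² = (-6 + (⅑ - 47))² = (-6 - 422/9)² = (-476/9)² = 226576/81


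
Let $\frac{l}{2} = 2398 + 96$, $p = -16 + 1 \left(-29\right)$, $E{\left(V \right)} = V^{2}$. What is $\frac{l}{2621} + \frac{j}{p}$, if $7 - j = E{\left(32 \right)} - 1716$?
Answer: $- \frac{535873}{39315} \approx -13.63$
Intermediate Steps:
$p = -45$ ($p = -16 - 29 = -45$)
$j = 699$ ($j = 7 - \left(32^{2} - 1716\right) = 7 - \left(1024 - 1716\right) = 7 - -692 = 7 + 692 = 699$)
$l = 4988$ ($l = 2 \left(2398 + 96\right) = 2 \cdot 2494 = 4988$)
$\frac{l}{2621} + \frac{j}{p} = \frac{4988}{2621} + \frac{699}{-45} = 4988 \cdot \frac{1}{2621} + 699 \left(- \frac{1}{45}\right) = \frac{4988}{2621} - \frac{233}{15} = - \frac{535873}{39315}$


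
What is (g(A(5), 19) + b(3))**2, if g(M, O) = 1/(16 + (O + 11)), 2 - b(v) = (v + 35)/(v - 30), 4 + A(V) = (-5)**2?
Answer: 18139081/1542564 ≈ 11.759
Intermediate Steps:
A(V) = 21 (A(V) = -4 + (-5)**2 = -4 + 25 = 21)
b(v) = 2 - (35 + v)/(-30 + v) (b(v) = 2 - (v + 35)/(v - 30) = 2 - (35 + v)/(-30 + v))
g(M, O) = 1/(27 + O) (g(M, O) = 1/(16 + (11 + O)) = 1/(27 + O))
(g(A(5), 19) + b(3))**2 = (1/(27 + 19) + (-95 + 3)/(-30 + 3))**2 = (1/46 - 92/(-27))**2 = (1/46 - 1/27*(-92))**2 = (1/46 + 92/27)**2 = (4259/1242)**2 = 18139081/1542564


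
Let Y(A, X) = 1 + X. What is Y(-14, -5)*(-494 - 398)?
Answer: 3568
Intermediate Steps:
Y(-14, -5)*(-494 - 398) = (1 - 5)*(-494 - 398) = -4*(-892) = 3568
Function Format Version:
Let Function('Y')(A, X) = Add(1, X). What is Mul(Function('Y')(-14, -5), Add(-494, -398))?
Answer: 3568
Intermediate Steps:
Mul(Function('Y')(-14, -5), Add(-494, -398)) = Mul(Add(1, -5), Add(-494, -398)) = Mul(-4, -892) = 3568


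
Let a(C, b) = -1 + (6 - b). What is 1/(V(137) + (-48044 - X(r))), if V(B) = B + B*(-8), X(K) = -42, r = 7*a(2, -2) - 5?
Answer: -1/48961 ≈ -2.0424e-5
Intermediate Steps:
a(C, b) = 5 - b
r = 44 (r = 7*(5 - 1*(-2)) - 5 = 7*(5 + 2) - 5 = 7*7 - 5 = 49 - 5 = 44)
V(B) = -7*B (V(B) = B - 8*B = -7*B)
1/(V(137) + (-48044 - X(r))) = 1/(-7*137 + (-48044 - 1*(-42))) = 1/(-959 + (-48044 + 42)) = 1/(-959 - 48002) = 1/(-48961) = -1/48961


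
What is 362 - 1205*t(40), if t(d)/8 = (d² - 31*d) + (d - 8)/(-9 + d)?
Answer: -107879658/31 ≈ -3.4800e+6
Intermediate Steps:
t(d) = -248*d + 8*d² + 8*(-8 + d)/(-9 + d) (t(d) = 8*((d² - 31*d) + (d - 8)/(-9 + d)) = 8*((d² - 31*d) + (-8 + d)/(-9 + d)) = 8*(d² - 31*d + (-8 + d)/(-9 + d)) = -248*d + 8*d² + 8*(-8 + d)/(-9 + d))
362 - 1205*t(40) = 362 - 9640*(-8 + 40³ - 40*40² + 280*40)/(-9 + 40) = 362 - 9640*(-8 + 64000 - 40*1600 + 11200)/31 = 362 - 9640*(-8 + 64000 - 64000 + 11200)/31 = 362 - 9640*11192/31 = 362 - 1205*89536/31 = 362 - 107890880/31 = -107879658/31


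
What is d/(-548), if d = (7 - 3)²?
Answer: -4/137 ≈ -0.029197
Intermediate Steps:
d = 16 (d = 4² = 16)
d/(-548) = 16/(-548) = 16*(-1/548) = -4/137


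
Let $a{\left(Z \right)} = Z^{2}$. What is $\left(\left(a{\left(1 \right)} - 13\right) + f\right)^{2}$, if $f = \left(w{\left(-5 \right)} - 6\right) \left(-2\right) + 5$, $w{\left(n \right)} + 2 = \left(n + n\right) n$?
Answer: $8281$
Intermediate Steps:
$w{\left(n \right)} = -2 + 2 n^{2}$ ($w{\left(n \right)} = -2 + \left(n + n\right) n = -2 + 2 n n = -2 + 2 n^{2}$)
$f = -79$ ($f = \left(\left(-2 + 2 \left(-5\right)^{2}\right) - 6\right) \left(-2\right) + 5 = \left(\left(-2 + 2 \cdot 25\right) - 6\right) \left(-2\right) + 5 = \left(\left(-2 + 50\right) - 6\right) \left(-2\right) + 5 = \left(48 - 6\right) \left(-2\right) + 5 = 42 \left(-2\right) + 5 = -84 + 5 = -79$)
$\left(\left(a{\left(1 \right)} - 13\right) + f\right)^{2} = \left(\left(1^{2} - 13\right) - 79\right)^{2} = \left(\left(1 - 13\right) - 79\right)^{2} = \left(-12 - 79\right)^{2} = \left(-91\right)^{2} = 8281$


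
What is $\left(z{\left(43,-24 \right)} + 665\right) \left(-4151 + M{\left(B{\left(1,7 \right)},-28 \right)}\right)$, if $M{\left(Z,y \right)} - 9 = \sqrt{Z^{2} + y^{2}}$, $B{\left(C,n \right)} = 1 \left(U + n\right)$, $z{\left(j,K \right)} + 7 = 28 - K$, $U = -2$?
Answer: $-2940820 + 710 \sqrt{809} \approx -2.9206 \cdot 10^{6}$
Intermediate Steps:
$z{\left(j,K \right)} = 21 - K$ ($z{\left(j,K \right)} = -7 - \left(-28 + K\right) = 21 - K$)
$B{\left(C,n \right)} = -2 + n$ ($B{\left(C,n \right)} = 1 \left(-2 + n\right) = -2 + n$)
$M{\left(Z,y \right)} = 9 + \sqrt{Z^{2} + y^{2}}$
$\left(z{\left(43,-24 \right)} + 665\right) \left(-4151 + M{\left(B{\left(1,7 \right)},-28 \right)}\right) = \left(\left(21 - -24\right) + 665\right) \left(-4151 + \left(9 + \sqrt{\left(-2 + 7\right)^{2} + \left(-28\right)^{2}}\right)\right) = \left(\left(21 + 24\right) + 665\right) \left(-4151 + \left(9 + \sqrt{5^{2} + 784}\right)\right) = \left(45 + 665\right) \left(-4151 + \left(9 + \sqrt{25 + 784}\right)\right) = 710 \left(-4151 + \left(9 + \sqrt{809}\right)\right) = 710 \left(-4142 + \sqrt{809}\right) = -2940820 + 710 \sqrt{809}$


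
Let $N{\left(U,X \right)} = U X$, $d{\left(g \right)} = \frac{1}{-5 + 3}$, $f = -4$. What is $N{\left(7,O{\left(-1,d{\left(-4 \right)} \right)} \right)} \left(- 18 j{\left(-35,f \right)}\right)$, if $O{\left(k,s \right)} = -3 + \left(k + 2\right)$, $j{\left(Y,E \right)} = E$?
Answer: $-1008$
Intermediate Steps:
$d{\left(g \right)} = - \frac{1}{2}$ ($d{\left(g \right)} = \frac{1}{-2} = - \frac{1}{2}$)
$O{\left(k,s \right)} = -1 + k$ ($O{\left(k,s \right)} = -3 + \left(2 + k\right) = -1 + k$)
$N{\left(7,O{\left(-1,d{\left(-4 \right)} \right)} \right)} \left(- 18 j{\left(-35,f \right)}\right) = 7 \left(-1 - 1\right) \left(\left(-18\right) \left(-4\right)\right) = 7 \left(-2\right) 72 = \left(-14\right) 72 = -1008$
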